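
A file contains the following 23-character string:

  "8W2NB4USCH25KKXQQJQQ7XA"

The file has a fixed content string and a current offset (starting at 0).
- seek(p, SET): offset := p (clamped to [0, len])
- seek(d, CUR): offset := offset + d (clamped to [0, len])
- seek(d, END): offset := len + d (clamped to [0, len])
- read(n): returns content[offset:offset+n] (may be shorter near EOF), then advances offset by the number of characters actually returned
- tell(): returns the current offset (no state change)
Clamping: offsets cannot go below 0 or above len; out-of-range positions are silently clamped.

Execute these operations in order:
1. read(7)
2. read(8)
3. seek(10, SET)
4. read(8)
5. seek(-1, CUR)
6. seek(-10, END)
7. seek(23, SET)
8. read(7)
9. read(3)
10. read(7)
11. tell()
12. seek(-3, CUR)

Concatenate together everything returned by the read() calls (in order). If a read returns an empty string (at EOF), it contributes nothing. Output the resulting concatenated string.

Answer: 8W2NB4USCH25KKX25KKXQQJ

Derivation:
After 1 (read(7)): returned '8W2NB4U', offset=7
After 2 (read(8)): returned 'SCH25KKX', offset=15
After 3 (seek(10, SET)): offset=10
After 4 (read(8)): returned '25KKXQQJ', offset=18
After 5 (seek(-1, CUR)): offset=17
After 6 (seek(-10, END)): offset=13
After 7 (seek(23, SET)): offset=23
After 8 (read(7)): returned '', offset=23
After 9 (read(3)): returned '', offset=23
After 10 (read(7)): returned '', offset=23
After 11 (tell()): offset=23
After 12 (seek(-3, CUR)): offset=20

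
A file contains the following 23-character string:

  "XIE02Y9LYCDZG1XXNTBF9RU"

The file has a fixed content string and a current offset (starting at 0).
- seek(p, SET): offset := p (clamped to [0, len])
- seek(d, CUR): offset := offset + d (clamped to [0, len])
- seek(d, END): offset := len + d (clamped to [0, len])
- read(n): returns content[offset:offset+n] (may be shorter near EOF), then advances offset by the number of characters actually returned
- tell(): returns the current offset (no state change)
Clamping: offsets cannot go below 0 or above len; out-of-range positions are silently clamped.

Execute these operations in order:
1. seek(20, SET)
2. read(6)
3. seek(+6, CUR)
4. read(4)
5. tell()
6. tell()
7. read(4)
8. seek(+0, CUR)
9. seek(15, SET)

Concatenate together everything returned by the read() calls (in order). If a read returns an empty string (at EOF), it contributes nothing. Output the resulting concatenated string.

Answer: 9RU

Derivation:
After 1 (seek(20, SET)): offset=20
After 2 (read(6)): returned '9RU', offset=23
After 3 (seek(+6, CUR)): offset=23
After 4 (read(4)): returned '', offset=23
After 5 (tell()): offset=23
After 6 (tell()): offset=23
After 7 (read(4)): returned '', offset=23
After 8 (seek(+0, CUR)): offset=23
After 9 (seek(15, SET)): offset=15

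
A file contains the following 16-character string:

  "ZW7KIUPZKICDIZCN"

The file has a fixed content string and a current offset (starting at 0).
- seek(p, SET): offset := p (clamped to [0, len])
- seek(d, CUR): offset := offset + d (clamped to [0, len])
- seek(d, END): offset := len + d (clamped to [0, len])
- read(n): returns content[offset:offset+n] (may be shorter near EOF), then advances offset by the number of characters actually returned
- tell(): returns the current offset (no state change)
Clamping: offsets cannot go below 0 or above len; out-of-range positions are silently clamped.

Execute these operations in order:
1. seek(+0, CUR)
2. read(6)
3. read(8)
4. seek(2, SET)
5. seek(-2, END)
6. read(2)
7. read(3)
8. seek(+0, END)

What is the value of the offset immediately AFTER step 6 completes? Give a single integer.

Answer: 16

Derivation:
After 1 (seek(+0, CUR)): offset=0
After 2 (read(6)): returned 'ZW7KIU', offset=6
After 3 (read(8)): returned 'PZKICDIZ', offset=14
After 4 (seek(2, SET)): offset=2
After 5 (seek(-2, END)): offset=14
After 6 (read(2)): returned 'CN', offset=16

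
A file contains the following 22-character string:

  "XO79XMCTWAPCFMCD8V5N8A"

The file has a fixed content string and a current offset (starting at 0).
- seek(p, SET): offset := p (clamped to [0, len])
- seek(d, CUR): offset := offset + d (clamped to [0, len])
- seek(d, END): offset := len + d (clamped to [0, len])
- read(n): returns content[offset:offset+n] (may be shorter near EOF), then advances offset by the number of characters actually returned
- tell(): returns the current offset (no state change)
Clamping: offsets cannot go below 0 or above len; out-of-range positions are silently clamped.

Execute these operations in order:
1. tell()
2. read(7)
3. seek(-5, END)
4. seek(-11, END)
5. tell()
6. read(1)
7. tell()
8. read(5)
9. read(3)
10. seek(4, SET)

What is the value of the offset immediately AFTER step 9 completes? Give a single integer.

After 1 (tell()): offset=0
After 2 (read(7)): returned 'XO79XMC', offset=7
After 3 (seek(-5, END)): offset=17
After 4 (seek(-11, END)): offset=11
After 5 (tell()): offset=11
After 6 (read(1)): returned 'C', offset=12
After 7 (tell()): offset=12
After 8 (read(5)): returned 'FMCD8', offset=17
After 9 (read(3)): returned 'V5N', offset=20

Answer: 20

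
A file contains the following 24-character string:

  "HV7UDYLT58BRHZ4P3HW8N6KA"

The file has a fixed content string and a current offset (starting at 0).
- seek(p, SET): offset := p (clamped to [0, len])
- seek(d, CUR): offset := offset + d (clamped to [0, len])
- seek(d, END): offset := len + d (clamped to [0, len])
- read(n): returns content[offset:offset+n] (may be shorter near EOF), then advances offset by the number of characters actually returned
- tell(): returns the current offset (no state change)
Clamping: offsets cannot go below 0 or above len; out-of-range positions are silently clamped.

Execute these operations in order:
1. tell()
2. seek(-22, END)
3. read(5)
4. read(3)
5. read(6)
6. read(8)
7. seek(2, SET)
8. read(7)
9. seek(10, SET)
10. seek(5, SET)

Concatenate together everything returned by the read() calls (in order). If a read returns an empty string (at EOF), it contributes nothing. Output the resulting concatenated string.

After 1 (tell()): offset=0
After 2 (seek(-22, END)): offset=2
After 3 (read(5)): returned '7UDYL', offset=7
After 4 (read(3)): returned 'T58', offset=10
After 5 (read(6)): returned 'BRHZ4P', offset=16
After 6 (read(8)): returned '3HW8N6KA', offset=24
After 7 (seek(2, SET)): offset=2
After 8 (read(7)): returned '7UDYLT5', offset=9
After 9 (seek(10, SET)): offset=10
After 10 (seek(5, SET)): offset=5

Answer: 7UDYLT58BRHZ4P3HW8N6KA7UDYLT5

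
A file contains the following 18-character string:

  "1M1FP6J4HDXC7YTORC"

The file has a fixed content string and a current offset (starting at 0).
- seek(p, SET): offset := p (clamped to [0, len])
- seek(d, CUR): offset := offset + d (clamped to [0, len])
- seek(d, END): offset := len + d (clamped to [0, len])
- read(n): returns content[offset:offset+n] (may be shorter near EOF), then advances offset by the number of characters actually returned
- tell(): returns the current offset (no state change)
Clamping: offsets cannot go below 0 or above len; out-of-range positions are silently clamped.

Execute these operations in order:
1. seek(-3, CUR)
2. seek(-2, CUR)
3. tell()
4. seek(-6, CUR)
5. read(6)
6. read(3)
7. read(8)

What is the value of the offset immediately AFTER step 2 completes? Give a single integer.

After 1 (seek(-3, CUR)): offset=0
After 2 (seek(-2, CUR)): offset=0

Answer: 0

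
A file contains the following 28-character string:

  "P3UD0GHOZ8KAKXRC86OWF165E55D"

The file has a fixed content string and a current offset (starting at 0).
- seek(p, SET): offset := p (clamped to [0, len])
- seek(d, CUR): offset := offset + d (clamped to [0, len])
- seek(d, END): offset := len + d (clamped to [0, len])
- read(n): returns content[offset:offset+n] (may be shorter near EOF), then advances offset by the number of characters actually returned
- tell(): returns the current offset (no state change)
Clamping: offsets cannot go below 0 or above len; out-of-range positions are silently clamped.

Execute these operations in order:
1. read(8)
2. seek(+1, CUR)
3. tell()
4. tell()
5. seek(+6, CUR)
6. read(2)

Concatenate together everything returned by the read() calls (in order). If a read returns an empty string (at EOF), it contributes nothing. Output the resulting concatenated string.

Answer: P3UD0GHOC8

Derivation:
After 1 (read(8)): returned 'P3UD0GHO', offset=8
After 2 (seek(+1, CUR)): offset=9
After 3 (tell()): offset=9
After 4 (tell()): offset=9
After 5 (seek(+6, CUR)): offset=15
After 6 (read(2)): returned 'C8', offset=17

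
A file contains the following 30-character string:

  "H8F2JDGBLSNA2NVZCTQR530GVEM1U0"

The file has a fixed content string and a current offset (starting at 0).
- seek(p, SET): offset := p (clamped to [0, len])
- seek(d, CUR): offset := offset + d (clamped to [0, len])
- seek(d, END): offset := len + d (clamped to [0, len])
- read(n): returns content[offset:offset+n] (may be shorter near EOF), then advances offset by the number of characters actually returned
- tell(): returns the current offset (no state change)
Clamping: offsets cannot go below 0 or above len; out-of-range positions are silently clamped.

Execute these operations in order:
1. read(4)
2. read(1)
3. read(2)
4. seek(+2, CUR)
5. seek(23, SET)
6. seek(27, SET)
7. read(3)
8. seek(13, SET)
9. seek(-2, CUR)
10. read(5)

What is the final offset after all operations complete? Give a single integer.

After 1 (read(4)): returned 'H8F2', offset=4
After 2 (read(1)): returned 'J', offset=5
After 3 (read(2)): returned 'DG', offset=7
After 4 (seek(+2, CUR)): offset=9
After 5 (seek(23, SET)): offset=23
After 6 (seek(27, SET)): offset=27
After 7 (read(3)): returned '1U0', offset=30
After 8 (seek(13, SET)): offset=13
After 9 (seek(-2, CUR)): offset=11
After 10 (read(5)): returned 'A2NVZ', offset=16

Answer: 16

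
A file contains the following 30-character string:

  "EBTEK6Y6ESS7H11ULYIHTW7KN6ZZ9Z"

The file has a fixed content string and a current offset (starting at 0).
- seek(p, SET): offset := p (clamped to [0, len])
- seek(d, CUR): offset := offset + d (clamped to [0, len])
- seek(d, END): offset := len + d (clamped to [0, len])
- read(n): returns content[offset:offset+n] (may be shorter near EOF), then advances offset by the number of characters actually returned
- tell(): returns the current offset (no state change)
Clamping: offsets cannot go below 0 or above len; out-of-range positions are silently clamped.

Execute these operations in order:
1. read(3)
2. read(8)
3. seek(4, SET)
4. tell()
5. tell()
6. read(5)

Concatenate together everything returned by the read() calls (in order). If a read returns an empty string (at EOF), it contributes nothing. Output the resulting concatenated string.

Answer: EBTEK6Y6ESSK6Y6E

Derivation:
After 1 (read(3)): returned 'EBT', offset=3
After 2 (read(8)): returned 'EK6Y6ESS', offset=11
After 3 (seek(4, SET)): offset=4
After 4 (tell()): offset=4
After 5 (tell()): offset=4
After 6 (read(5)): returned 'K6Y6E', offset=9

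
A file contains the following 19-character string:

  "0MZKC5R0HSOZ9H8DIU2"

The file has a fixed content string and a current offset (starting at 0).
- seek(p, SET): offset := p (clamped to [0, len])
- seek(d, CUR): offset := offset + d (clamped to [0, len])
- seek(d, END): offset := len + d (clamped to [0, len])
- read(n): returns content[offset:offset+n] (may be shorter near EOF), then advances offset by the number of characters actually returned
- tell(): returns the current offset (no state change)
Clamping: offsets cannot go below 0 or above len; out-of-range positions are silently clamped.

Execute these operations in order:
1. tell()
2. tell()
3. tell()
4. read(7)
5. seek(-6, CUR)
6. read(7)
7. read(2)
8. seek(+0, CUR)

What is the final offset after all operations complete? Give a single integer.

Answer: 10

Derivation:
After 1 (tell()): offset=0
After 2 (tell()): offset=0
After 3 (tell()): offset=0
After 4 (read(7)): returned '0MZKC5R', offset=7
After 5 (seek(-6, CUR)): offset=1
After 6 (read(7)): returned 'MZKC5R0', offset=8
After 7 (read(2)): returned 'HS', offset=10
After 8 (seek(+0, CUR)): offset=10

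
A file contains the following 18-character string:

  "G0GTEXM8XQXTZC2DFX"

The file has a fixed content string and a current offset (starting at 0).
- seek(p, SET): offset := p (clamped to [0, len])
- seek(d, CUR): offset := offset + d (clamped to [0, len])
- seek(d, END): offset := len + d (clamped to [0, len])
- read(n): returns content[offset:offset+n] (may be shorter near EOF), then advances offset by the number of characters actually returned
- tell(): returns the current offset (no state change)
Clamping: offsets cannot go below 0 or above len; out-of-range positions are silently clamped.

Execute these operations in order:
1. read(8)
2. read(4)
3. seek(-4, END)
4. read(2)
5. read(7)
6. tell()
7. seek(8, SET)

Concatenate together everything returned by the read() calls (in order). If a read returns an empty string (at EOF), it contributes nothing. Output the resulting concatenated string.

After 1 (read(8)): returned 'G0GTEXM8', offset=8
After 2 (read(4)): returned 'XQXT', offset=12
After 3 (seek(-4, END)): offset=14
After 4 (read(2)): returned '2D', offset=16
After 5 (read(7)): returned 'FX', offset=18
After 6 (tell()): offset=18
After 7 (seek(8, SET)): offset=8

Answer: G0GTEXM8XQXT2DFX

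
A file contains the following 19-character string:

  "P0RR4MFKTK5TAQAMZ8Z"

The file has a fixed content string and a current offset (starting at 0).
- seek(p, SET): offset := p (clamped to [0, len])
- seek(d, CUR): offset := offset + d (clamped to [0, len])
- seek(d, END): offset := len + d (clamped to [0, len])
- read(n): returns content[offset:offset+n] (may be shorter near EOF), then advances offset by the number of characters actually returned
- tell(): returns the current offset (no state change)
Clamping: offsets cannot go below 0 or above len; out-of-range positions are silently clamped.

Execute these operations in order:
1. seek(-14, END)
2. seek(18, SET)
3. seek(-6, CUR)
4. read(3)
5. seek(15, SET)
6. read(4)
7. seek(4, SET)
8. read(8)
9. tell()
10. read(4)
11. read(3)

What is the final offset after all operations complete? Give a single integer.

Answer: 19

Derivation:
After 1 (seek(-14, END)): offset=5
After 2 (seek(18, SET)): offset=18
After 3 (seek(-6, CUR)): offset=12
After 4 (read(3)): returned 'AQA', offset=15
After 5 (seek(15, SET)): offset=15
After 6 (read(4)): returned 'MZ8Z', offset=19
After 7 (seek(4, SET)): offset=4
After 8 (read(8)): returned '4MFKTK5T', offset=12
After 9 (tell()): offset=12
After 10 (read(4)): returned 'AQAM', offset=16
After 11 (read(3)): returned 'Z8Z', offset=19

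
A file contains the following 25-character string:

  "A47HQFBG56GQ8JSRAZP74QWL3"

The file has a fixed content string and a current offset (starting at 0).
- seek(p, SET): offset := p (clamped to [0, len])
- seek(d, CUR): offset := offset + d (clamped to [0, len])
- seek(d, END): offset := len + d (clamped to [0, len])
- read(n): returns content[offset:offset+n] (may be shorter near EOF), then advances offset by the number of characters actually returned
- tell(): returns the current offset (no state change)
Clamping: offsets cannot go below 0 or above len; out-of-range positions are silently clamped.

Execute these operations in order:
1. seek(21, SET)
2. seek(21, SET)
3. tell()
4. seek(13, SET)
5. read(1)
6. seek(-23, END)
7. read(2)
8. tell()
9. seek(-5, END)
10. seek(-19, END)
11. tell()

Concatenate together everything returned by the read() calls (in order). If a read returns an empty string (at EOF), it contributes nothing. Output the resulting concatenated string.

Answer: J7H

Derivation:
After 1 (seek(21, SET)): offset=21
After 2 (seek(21, SET)): offset=21
After 3 (tell()): offset=21
After 4 (seek(13, SET)): offset=13
After 5 (read(1)): returned 'J', offset=14
After 6 (seek(-23, END)): offset=2
After 7 (read(2)): returned '7H', offset=4
After 8 (tell()): offset=4
After 9 (seek(-5, END)): offset=20
After 10 (seek(-19, END)): offset=6
After 11 (tell()): offset=6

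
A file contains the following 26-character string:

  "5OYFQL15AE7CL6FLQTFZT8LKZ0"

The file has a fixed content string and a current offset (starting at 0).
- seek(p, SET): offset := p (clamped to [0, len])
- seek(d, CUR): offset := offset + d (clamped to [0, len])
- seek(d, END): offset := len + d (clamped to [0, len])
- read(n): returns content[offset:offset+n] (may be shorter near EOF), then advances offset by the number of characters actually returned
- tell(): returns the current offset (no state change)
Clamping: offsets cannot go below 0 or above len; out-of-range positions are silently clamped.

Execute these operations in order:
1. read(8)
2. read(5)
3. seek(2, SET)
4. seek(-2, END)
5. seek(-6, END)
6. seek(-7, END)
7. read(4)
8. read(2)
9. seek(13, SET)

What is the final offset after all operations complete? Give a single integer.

After 1 (read(8)): returned '5OYFQL15', offset=8
After 2 (read(5)): returned 'AE7CL', offset=13
After 3 (seek(2, SET)): offset=2
After 4 (seek(-2, END)): offset=24
After 5 (seek(-6, END)): offset=20
After 6 (seek(-7, END)): offset=19
After 7 (read(4)): returned 'ZT8L', offset=23
After 8 (read(2)): returned 'KZ', offset=25
After 9 (seek(13, SET)): offset=13

Answer: 13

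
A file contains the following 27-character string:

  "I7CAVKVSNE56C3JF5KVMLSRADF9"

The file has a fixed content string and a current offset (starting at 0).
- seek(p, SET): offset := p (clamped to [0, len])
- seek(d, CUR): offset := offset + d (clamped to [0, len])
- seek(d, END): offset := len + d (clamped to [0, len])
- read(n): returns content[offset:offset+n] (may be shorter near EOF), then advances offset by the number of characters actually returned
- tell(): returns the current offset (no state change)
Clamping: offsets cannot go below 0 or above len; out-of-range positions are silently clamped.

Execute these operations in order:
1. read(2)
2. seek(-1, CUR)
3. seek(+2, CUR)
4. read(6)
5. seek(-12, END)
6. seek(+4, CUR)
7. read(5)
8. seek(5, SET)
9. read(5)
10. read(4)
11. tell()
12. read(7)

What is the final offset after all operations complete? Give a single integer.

Answer: 21

Derivation:
After 1 (read(2)): returned 'I7', offset=2
After 2 (seek(-1, CUR)): offset=1
After 3 (seek(+2, CUR)): offset=3
After 4 (read(6)): returned 'AVKVSN', offset=9
After 5 (seek(-12, END)): offset=15
After 6 (seek(+4, CUR)): offset=19
After 7 (read(5)): returned 'MLSRA', offset=24
After 8 (seek(5, SET)): offset=5
After 9 (read(5)): returned 'KVSNE', offset=10
After 10 (read(4)): returned '56C3', offset=14
After 11 (tell()): offset=14
After 12 (read(7)): returned 'JF5KVML', offset=21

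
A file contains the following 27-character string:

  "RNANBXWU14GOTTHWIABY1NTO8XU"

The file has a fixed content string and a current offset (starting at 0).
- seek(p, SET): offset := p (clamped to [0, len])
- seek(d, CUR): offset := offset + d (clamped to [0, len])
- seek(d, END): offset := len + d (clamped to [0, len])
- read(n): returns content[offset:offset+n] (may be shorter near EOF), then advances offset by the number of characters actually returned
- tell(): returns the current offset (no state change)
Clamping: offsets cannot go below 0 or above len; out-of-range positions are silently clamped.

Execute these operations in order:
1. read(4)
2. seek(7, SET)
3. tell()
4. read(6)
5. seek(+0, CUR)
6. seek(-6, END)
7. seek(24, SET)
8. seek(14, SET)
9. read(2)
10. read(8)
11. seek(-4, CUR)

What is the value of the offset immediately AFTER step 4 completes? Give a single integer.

After 1 (read(4)): returned 'RNAN', offset=4
After 2 (seek(7, SET)): offset=7
After 3 (tell()): offset=7
After 4 (read(6)): returned 'U14GOT', offset=13

Answer: 13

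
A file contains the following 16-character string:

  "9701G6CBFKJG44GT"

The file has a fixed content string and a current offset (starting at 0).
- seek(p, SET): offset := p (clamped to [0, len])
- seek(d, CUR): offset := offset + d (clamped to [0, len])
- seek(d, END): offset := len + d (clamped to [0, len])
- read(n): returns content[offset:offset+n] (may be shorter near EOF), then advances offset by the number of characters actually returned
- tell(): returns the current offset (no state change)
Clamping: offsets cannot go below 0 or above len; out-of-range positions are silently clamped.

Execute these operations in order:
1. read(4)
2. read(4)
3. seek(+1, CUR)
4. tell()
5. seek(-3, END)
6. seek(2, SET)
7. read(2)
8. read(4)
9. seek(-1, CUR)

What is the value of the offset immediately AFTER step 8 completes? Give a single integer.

After 1 (read(4)): returned '9701', offset=4
After 2 (read(4)): returned 'G6CB', offset=8
After 3 (seek(+1, CUR)): offset=9
After 4 (tell()): offset=9
After 5 (seek(-3, END)): offset=13
After 6 (seek(2, SET)): offset=2
After 7 (read(2)): returned '01', offset=4
After 8 (read(4)): returned 'G6CB', offset=8

Answer: 8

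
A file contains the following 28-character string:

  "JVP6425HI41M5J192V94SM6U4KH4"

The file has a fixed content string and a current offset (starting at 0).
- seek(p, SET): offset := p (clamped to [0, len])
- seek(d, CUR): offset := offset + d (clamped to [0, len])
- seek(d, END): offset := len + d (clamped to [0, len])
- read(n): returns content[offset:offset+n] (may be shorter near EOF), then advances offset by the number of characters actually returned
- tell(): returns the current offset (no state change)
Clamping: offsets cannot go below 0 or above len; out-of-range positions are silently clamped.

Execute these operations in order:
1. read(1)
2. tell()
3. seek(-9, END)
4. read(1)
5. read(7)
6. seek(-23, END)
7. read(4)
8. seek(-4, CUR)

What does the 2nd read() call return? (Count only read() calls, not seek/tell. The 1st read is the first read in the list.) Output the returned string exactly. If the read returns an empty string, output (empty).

Answer: 4

Derivation:
After 1 (read(1)): returned 'J', offset=1
After 2 (tell()): offset=1
After 3 (seek(-9, END)): offset=19
After 4 (read(1)): returned '4', offset=20
After 5 (read(7)): returned 'SM6U4KH', offset=27
After 6 (seek(-23, END)): offset=5
After 7 (read(4)): returned '25HI', offset=9
After 8 (seek(-4, CUR)): offset=5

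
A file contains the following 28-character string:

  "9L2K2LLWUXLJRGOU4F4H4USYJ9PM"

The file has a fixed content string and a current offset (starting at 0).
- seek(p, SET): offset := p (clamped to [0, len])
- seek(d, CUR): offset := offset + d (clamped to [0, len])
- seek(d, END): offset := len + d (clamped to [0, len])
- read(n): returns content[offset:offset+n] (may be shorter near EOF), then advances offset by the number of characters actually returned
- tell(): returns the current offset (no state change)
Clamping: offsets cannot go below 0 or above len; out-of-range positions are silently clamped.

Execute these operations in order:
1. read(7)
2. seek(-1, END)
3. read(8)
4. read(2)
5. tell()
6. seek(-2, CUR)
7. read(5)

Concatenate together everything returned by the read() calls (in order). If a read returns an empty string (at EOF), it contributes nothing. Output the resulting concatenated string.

After 1 (read(7)): returned '9L2K2LL', offset=7
After 2 (seek(-1, END)): offset=27
After 3 (read(8)): returned 'M', offset=28
After 4 (read(2)): returned '', offset=28
After 5 (tell()): offset=28
After 6 (seek(-2, CUR)): offset=26
After 7 (read(5)): returned 'PM', offset=28

Answer: 9L2K2LLMPM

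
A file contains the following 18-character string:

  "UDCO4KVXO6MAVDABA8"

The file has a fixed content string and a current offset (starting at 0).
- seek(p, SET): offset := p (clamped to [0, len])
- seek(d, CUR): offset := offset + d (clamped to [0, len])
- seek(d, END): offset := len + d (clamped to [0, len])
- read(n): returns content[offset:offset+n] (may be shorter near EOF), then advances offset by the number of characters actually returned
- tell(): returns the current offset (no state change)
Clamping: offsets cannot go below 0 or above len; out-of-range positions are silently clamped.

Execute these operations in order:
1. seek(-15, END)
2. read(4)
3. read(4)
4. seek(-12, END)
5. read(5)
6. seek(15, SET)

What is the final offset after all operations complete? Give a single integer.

After 1 (seek(-15, END)): offset=3
After 2 (read(4)): returned 'O4KV', offset=7
After 3 (read(4)): returned 'XO6M', offset=11
After 4 (seek(-12, END)): offset=6
After 5 (read(5)): returned 'VXO6M', offset=11
After 6 (seek(15, SET)): offset=15

Answer: 15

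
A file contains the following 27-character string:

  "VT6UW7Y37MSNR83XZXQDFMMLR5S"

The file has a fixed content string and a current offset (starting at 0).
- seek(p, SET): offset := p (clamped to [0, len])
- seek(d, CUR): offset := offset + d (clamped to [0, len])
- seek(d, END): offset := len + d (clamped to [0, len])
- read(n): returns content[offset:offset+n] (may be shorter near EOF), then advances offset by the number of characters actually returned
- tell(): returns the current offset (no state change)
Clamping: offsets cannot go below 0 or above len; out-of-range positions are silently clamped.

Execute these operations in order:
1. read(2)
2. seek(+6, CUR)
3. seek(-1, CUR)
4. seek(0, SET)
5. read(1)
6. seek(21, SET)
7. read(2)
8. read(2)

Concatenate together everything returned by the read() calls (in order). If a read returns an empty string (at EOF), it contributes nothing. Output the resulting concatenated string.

Answer: VTVMMLR

Derivation:
After 1 (read(2)): returned 'VT', offset=2
After 2 (seek(+6, CUR)): offset=8
After 3 (seek(-1, CUR)): offset=7
After 4 (seek(0, SET)): offset=0
After 5 (read(1)): returned 'V', offset=1
After 6 (seek(21, SET)): offset=21
After 7 (read(2)): returned 'MM', offset=23
After 8 (read(2)): returned 'LR', offset=25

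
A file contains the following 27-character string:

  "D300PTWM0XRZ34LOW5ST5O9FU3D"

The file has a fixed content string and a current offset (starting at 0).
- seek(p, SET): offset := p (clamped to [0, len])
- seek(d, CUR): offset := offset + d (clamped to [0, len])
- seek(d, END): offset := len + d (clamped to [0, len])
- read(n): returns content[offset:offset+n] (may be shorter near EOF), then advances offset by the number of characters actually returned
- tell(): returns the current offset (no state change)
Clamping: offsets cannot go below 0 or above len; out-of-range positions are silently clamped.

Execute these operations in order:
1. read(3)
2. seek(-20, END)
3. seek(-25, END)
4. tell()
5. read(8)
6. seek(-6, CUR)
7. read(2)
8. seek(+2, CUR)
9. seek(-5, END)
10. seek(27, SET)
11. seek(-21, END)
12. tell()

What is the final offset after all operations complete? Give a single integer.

After 1 (read(3)): returned 'D30', offset=3
After 2 (seek(-20, END)): offset=7
After 3 (seek(-25, END)): offset=2
After 4 (tell()): offset=2
After 5 (read(8)): returned '00PTWM0X', offset=10
After 6 (seek(-6, CUR)): offset=4
After 7 (read(2)): returned 'PT', offset=6
After 8 (seek(+2, CUR)): offset=8
After 9 (seek(-5, END)): offset=22
After 10 (seek(27, SET)): offset=27
After 11 (seek(-21, END)): offset=6
After 12 (tell()): offset=6

Answer: 6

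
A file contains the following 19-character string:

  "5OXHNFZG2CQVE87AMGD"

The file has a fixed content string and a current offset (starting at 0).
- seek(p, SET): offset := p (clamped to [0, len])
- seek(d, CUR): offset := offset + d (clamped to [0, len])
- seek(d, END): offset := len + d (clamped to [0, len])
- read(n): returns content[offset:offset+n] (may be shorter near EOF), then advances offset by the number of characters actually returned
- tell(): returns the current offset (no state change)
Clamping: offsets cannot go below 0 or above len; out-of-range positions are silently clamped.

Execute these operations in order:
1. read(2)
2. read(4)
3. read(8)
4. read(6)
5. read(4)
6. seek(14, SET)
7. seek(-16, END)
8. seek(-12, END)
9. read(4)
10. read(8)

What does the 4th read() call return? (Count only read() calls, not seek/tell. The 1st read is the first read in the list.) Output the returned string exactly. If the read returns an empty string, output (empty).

Answer: 7AMGD

Derivation:
After 1 (read(2)): returned '5O', offset=2
After 2 (read(4)): returned 'XHNF', offset=6
After 3 (read(8)): returned 'ZG2CQVE8', offset=14
After 4 (read(6)): returned '7AMGD', offset=19
After 5 (read(4)): returned '', offset=19
After 6 (seek(14, SET)): offset=14
After 7 (seek(-16, END)): offset=3
After 8 (seek(-12, END)): offset=7
After 9 (read(4)): returned 'G2CQ', offset=11
After 10 (read(8)): returned 'VE87AMGD', offset=19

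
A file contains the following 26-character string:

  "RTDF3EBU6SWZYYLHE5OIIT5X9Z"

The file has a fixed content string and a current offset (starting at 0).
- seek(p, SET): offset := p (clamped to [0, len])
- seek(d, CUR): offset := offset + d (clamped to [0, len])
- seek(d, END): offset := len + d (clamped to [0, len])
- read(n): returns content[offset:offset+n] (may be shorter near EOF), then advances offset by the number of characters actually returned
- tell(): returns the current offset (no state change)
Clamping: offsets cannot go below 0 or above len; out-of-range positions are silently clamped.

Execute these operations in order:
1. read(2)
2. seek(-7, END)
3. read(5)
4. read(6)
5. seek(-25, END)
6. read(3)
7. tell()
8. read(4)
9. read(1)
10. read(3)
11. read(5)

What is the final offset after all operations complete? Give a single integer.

After 1 (read(2)): returned 'RT', offset=2
After 2 (seek(-7, END)): offset=19
After 3 (read(5)): returned 'IIT5X', offset=24
After 4 (read(6)): returned '9Z', offset=26
After 5 (seek(-25, END)): offset=1
After 6 (read(3)): returned 'TDF', offset=4
After 7 (tell()): offset=4
After 8 (read(4)): returned '3EBU', offset=8
After 9 (read(1)): returned '6', offset=9
After 10 (read(3)): returned 'SWZ', offset=12
After 11 (read(5)): returned 'YYLHE', offset=17

Answer: 17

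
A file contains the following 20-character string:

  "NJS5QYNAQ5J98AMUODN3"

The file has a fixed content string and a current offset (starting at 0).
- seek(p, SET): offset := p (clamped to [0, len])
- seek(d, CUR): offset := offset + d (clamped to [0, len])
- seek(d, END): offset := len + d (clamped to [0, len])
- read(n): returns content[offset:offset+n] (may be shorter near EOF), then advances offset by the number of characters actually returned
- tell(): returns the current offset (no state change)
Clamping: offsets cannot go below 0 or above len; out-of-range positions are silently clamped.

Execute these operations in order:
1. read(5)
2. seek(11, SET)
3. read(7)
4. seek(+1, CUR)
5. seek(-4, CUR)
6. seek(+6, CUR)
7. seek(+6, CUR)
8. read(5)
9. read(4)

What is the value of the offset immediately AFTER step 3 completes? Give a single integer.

After 1 (read(5)): returned 'NJS5Q', offset=5
After 2 (seek(11, SET)): offset=11
After 3 (read(7)): returned '98AMUOD', offset=18

Answer: 18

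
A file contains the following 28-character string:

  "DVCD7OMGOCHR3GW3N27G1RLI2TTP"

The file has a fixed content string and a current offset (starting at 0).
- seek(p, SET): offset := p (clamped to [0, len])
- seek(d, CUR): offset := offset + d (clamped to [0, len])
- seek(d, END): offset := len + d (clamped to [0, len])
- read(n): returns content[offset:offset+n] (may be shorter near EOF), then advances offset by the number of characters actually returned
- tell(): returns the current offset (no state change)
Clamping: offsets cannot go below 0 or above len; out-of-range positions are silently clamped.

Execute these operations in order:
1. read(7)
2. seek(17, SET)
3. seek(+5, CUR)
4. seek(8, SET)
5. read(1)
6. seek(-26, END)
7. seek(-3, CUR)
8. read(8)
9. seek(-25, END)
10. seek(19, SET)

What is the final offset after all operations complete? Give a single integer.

After 1 (read(7)): returned 'DVCD7OM', offset=7
After 2 (seek(17, SET)): offset=17
After 3 (seek(+5, CUR)): offset=22
After 4 (seek(8, SET)): offset=8
After 5 (read(1)): returned 'O', offset=9
After 6 (seek(-26, END)): offset=2
After 7 (seek(-3, CUR)): offset=0
After 8 (read(8)): returned 'DVCD7OMG', offset=8
After 9 (seek(-25, END)): offset=3
After 10 (seek(19, SET)): offset=19

Answer: 19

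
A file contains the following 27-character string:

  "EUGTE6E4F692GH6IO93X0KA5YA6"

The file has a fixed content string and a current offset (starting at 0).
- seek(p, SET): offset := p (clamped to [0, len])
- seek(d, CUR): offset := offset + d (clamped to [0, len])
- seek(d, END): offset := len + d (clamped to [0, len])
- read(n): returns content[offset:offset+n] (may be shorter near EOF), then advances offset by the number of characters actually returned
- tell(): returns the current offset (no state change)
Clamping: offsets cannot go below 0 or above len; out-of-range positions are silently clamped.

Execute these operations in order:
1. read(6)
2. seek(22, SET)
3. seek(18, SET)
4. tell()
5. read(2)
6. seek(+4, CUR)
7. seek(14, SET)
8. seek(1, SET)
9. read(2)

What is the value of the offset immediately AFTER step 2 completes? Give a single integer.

Answer: 22

Derivation:
After 1 (read(6)): returned 'EUGTE6', offset=6
After 2 (seek(22, SET)): offset=22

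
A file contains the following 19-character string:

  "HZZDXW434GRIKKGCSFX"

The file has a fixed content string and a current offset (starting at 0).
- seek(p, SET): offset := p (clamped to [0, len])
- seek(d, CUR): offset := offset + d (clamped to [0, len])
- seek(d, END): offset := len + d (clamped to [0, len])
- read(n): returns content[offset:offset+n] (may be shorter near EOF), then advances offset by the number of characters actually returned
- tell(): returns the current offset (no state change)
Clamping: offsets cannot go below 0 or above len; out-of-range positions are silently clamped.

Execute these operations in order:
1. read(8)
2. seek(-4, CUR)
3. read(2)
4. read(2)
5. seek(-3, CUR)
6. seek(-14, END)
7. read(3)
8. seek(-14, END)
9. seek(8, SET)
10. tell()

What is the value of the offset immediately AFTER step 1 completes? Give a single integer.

After 1 (read(8)): returned 'HZZDXW43', offset=8

Answer: 8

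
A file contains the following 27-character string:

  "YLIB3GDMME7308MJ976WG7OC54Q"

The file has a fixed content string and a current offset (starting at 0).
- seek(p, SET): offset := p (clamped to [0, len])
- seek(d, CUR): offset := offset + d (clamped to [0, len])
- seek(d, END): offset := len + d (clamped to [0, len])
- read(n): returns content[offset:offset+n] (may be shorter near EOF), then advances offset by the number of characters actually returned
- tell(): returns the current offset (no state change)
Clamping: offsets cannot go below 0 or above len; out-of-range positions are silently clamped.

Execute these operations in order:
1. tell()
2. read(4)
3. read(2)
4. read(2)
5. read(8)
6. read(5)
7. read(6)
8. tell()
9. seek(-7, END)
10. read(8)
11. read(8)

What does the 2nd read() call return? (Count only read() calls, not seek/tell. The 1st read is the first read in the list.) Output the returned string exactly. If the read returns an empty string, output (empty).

After 1 (tell()): offset=0
After 2 (read(4)): returned 'YLIB', offset=4
After 3 (read(2)): returned '3G', offset=6
After 4 (read(2)): returned 'DM', offset=8
After 5 (read(8)): returned 'ME7308MJ', offset=16
After 6 (read(5)): returned '976WG', offset=21
After 7 (read(6)): returned '7OC54Q', offset=27
After 8 (tell()): offset=27
After 9 (seek(-7, END)): offset=20
After 10 (read(8)): returned 'G7OC54Q', offset=27
After 11 (read(8)): returned '', offset=27

Answer: 3G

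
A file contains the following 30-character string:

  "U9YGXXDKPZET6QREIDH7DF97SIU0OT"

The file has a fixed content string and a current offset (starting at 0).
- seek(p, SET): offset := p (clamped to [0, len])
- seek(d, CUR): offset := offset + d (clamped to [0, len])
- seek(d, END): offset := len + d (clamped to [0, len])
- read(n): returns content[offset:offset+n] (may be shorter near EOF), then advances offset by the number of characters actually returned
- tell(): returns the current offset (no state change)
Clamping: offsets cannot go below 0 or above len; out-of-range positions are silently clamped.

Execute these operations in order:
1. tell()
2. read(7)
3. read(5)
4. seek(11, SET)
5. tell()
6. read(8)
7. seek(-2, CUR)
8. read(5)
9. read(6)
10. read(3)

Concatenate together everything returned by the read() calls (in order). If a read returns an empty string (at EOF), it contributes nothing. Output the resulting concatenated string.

Answer: U9YGXXDKPZETT6QREIDHDH7DF97SIU0OT

Derivation:
After 1 (tell()): offset=0
After 2 (read(7)): returned 'U9YGXXD', offset=7
After 3 (read(5)): returned 'KPZET', offset=12
After 4 (seek(11, SET)): offset=11
After 5 (tell()): offset=11
After 6 (read(8)): returned 'T6QREIDH', offset=19
After 7 (seek(-2, CUR)): offset=17
After 8 (read(5)): returned 'DH7DF', offset=22
After 9 (read(6)): returned '97SIU0', offset=28
After 10 (read(3)): returned 'OT', offset=30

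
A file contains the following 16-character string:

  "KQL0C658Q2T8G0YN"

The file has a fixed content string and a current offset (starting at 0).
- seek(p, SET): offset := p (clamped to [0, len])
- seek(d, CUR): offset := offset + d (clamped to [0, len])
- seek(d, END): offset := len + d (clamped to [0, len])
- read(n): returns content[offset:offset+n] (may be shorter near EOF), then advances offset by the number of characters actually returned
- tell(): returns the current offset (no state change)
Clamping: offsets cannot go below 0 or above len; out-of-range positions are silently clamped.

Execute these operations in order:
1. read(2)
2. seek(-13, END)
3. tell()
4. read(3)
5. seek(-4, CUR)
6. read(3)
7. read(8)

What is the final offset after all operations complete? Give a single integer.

Answer: 13

Derivation:
After 1 (read(2)): returned 'KQ', offset=2
After 2 (seek(-13, END)): offset=3
After 3 (tell()): offset=3
After 4 (read(3)): returned '0C6', offset=6
After 5 (seek(-4, CUR)): offset=2
After 6 (read(3)): returned 'L0C', offset=5
After 7 (read(8)): returned '658Q2T8G', offset=13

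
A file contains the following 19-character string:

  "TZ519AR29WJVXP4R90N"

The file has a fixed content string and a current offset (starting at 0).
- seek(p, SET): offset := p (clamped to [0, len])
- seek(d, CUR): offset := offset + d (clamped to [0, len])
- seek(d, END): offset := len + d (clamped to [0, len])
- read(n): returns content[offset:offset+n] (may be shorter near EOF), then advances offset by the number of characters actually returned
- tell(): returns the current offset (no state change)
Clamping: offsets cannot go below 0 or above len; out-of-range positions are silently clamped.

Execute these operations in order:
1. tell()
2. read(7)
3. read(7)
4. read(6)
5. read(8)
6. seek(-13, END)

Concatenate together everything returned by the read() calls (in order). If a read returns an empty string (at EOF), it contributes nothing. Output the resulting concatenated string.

Answer: TZ519AR29WJVXP4R90N

Derivation:
After 1 (tell()): offset=0
After 2 (read(7)): returned 'TZ519AR', offset=7
After 3 (read(7)): returned '29WJVXP', offset=14
After 4 (read(6)): returned '4R90N', offset=19
After 5 (read(8)): returned '', offset=19
After 6 (seek(-13, END)): offset=6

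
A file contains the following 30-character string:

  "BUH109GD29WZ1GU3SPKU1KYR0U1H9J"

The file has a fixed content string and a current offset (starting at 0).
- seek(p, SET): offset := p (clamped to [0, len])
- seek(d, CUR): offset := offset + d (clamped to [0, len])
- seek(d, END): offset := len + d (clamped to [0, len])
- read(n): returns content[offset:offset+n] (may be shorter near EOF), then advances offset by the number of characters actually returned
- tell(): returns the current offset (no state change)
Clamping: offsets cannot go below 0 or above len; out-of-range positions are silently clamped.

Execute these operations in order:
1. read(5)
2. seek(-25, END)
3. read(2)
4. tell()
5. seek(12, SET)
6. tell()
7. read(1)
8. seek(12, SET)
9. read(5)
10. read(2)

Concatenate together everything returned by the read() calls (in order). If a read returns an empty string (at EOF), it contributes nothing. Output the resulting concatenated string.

Answer: BUH109G11GU3SPK

Derivation:
After 1 (read(5)): returned 'BUH10', offset=5
After 2 (seek(-25, END)): offset=5
After 3 (read(2)): returned '9G', offset=7
After 4 (tell()): offset=7
After 5 (seek(12, SET)): offset=12
After 6 (tell()): offset=12
After 7 (read(1)): returned '1', offset=13
After 8 (seek(12, SET)): offset=12
After 9 (read(5)): returned '1GU3S', offset=17
After 10 (read(2)): returned 'PK', offset=19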